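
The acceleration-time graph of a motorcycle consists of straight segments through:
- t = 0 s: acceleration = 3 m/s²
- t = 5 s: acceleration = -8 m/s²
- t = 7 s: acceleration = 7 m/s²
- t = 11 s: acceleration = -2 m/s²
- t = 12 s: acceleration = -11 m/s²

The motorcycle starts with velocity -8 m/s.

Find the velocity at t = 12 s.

-18 m/s

Δv equals the area under the a-t graph; then v = v₀ + Δv.
0–5 s: ½(3 + -8)(5) = -12.5 m/s
5–7 s: ½(-8 + 7)(2) = -1 m/s
7–11 s: ½(7 + -2)(4) = 10 m/s
11–12 s: ½(-2 + -11)(1) = -6.5 m/s
Δv = -10 m/s, so v(12) = -8 + (-10) = -18 m/s.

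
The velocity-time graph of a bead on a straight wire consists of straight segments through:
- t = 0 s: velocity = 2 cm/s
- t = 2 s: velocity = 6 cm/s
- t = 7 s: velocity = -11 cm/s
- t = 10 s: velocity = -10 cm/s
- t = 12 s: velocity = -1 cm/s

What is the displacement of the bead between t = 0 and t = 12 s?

-47 cm

Displacement is the signed area under the v-t curve.
0–2 s: ½(2 + 6)(2) = 8 cm
2–7 s: ½(6 + -11)(5) = -12.5 cm
7–10 s: ½(-11 + -10)(3) = -31.5 cm
10–12 s: ½(-10 + -1)(2) = -11 cm
Net displacement = -47 cm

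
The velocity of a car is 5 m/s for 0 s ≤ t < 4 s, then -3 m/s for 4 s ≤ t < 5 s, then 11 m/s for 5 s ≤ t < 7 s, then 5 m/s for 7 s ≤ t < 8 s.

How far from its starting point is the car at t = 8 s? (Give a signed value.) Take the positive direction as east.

Displacement is the signed area under the v-t curve.
0–4 s: 5 × 4 = 20 m
4–5 s: -3 × 1 = -3 m
5–7 s: 11 × 2 = 22 m
7–8 s: 5 × 1 = 5 m
Net displacement = 44 m

44 m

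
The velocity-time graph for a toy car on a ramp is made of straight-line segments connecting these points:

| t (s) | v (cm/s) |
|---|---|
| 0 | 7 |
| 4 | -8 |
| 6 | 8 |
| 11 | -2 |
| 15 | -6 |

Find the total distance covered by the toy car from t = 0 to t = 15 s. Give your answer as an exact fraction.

841/15 cm

Distance (not displacement) is the total path length: add the absolute areas under v-t.
0–4 s: v = 0 at t = 28/15 s; triangle areas 98/15 + 128/15 = 226/15 cm
4–6 s: v = 0 at t = 5 s; triangle areas 4 + 4 = 8 cm
6–11 s: v = 0 at t = 10 s; triangle areas 16 + 1 = 17 cm
11–15 s: |½(-2 + -6)(4)| = 16 cm
Total distance = 841/15 cm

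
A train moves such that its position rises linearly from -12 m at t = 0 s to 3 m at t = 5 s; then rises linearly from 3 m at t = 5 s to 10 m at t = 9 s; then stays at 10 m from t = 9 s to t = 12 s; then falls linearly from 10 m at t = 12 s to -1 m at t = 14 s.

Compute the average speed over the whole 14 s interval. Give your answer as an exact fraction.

Average speed = (total path length)/(elapsed time); on a piecewise-linear x-t graph the path length is Σ|Δx|.
0–5 s: |Δx| = |3 − -12| = 15 m
5–9 s: |Δx| = |10 − 3| = 7 m
9–12 s: |Δx| = |10 − 10| = 0 m
12–14 s: |Δx| = |-1 − 10| = 11 m
Total path = 33 m; average speed = 33/14 = 33/14 m/s.

33/14 m/s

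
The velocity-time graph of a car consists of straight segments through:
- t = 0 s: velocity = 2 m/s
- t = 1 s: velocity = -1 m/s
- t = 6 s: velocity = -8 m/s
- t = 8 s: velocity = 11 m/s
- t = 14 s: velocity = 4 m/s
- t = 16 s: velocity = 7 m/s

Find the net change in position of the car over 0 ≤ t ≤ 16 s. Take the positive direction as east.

37 m

Net displacement equals the area under the velocity-time graph (areas below the axis count negative).
0–1 s: ½(2 + -1)(1) = 0.5 m
1–6 s: ½(-1 + -8)(5) = -22.5 m
6–8 s: ½(-8 + 11)(2) = 3 m
8–14 s: ½(11 + 4)(6) = 45 m
14–16 s: ½(4 + 7)(2) = 11 m
Net displacement = 37 m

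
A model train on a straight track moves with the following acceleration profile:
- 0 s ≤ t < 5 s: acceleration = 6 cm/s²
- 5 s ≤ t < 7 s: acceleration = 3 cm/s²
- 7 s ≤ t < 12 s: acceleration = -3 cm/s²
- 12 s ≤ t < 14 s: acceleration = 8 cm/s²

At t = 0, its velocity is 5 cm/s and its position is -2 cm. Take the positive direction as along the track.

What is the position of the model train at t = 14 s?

409.5 cm

On each constant-a segment, Δv = aΔt and Δx = v₀Δt + ½aΔt²; chain segment to segment.
0–5 s: v starts 5 cm/s; Δx = 5·5 + ½·6·5² = 100 cm; v ends 35 cm/s.
5–7 s: v starts 35 cm/s; Δx = 35·2 + ½·3·2² = 76 cm; v ends 41 cm/s.
7–12 s: v starts 41 cm/s; Δx = 41·5 + ½·-3·5² = 167.5 cm; v ends 26 cm/s.
12–14 s: v starts 26 cm/s; Δx = 26·2 + ½·8·2² = 68 cm; v ends 42 cm/s.
x(14) = -2 + Σ Δx = 409.5 cm.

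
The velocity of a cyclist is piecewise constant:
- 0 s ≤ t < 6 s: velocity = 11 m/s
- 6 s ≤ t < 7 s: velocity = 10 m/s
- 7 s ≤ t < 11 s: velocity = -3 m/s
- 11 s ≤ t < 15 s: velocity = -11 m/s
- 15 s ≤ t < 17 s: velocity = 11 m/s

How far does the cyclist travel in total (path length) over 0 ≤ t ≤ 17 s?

Distance (not displacement) is the total path length: add the absolute areas under v-t.
0–6 s: |11| × 6 = 66 m
6–7 s: |10| × 1 = 10 m
7–11 s: |-3| × 4 = 12 m
11–15 s: |-11| × 4 = 44 m
15–17 s: |11| × 2 = 22 m
Total distance = 154 m

154 m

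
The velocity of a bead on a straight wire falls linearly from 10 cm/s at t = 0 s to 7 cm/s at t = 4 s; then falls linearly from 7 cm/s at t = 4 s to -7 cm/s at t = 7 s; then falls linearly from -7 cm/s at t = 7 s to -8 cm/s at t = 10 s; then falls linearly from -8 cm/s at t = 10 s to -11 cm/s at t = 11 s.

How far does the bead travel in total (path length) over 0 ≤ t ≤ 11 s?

Total distance travelled is ∫|v| dt — sum the magnitudes of each area piece.
0–4 s: |½(10 + 7)(4)| = 34 cm
4–7 s: v = 0 at t = 5.5 s; triangle areas 5.25 + 5.25 = 10.5 cm
7–10 s: |½(-7 + -8)(3)| = 22.5 cm
10–11 s: |½(-8 + -11)(1)| = 9.5 cm
Total distance = 76.5 cm

76.5 cm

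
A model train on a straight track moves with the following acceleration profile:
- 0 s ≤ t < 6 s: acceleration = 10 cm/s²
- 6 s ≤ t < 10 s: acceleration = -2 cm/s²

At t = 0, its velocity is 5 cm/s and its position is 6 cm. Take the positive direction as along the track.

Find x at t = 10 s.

460 cm

On each constant-a segment, Δv = aΔt and Δx = v₀Δt + ½aΔt²; chain segment to segment.
0–6 s: v starts 5 cm/s; Δx = 5·6 + ½·10·6² = 210 cm; v ends 65 cm/s.
6–10 s: v starts 65 cm/s; Δx = 65·4 + ½·-2·4² = 244 cm; v ends 57 cm/s.
x(10) = 6 + Σ Δx = 460 cm.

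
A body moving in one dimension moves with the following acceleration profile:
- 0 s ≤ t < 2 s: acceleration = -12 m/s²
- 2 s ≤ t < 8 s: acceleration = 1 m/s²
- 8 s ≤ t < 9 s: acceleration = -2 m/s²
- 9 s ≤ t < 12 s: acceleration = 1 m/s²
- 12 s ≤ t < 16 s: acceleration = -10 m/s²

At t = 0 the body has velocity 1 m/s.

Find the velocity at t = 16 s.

Δv equals the area under the a-t graph; then v = v₀ + Δv.
0–2 s: -12 × 2 = -24 m/s
2–8 s: 1 × 6 = 6 m/s
8–9 s: -2 × 1 = -2 m/s
9–12 s: 1 × 3 = 3 m/s
12–16 s: -10 × 4 = -40 m/s
Δv = -57 m/s, so v(16) = 1 + (-57) = -56 m/s.

-56 m/s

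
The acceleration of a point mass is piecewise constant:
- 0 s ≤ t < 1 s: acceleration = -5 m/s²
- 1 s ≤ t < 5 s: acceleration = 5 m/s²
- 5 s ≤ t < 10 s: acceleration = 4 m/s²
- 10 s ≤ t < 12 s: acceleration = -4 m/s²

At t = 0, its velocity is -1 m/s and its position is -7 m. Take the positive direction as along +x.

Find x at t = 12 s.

On each constant-a segment, Δv = aΔt and Δx = v₀Δt + ½aΔt²; chain segment to segment.
0–1 s: v starts -1 m/s; Δx = -1·1 + ½·-5·1² = -3.5 m; v ends -6 m/s.
1–5 s: v starts -6 m/s; Δx = -6·4 + ½·5·4² = 16 m; v ends 14 m/s.
5–10 s: v starts 14 m/s; Δx = 14·5 + ½·4·5² = 120 m; v ends 34 m/s.
10–12 s: v starts 34 m/s; Δx = 34·2 + ½·-4·2² = 60 m; v ends 26 m/s.
x(12) = -7 + Σ Δx = 185.5 m.

185.5 m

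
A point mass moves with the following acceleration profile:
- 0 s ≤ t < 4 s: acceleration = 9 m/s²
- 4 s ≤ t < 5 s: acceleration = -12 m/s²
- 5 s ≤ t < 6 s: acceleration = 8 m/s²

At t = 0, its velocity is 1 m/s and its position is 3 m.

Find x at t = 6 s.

139 m

On each constant-a segment, Δv = aΔt and Δx = v₀Δt + ½aΔt²; chain segment to segment.
0–4 s: v starts 1 m/s; Δx = 1·4 + ½·9·4² = 76 m; v ends 37 m/s.
4–5 s: v starts 37 m/s; Δx = 37·1 + ½·-12·1² = 31 m; v ends 25 m/s.
5–6 s: v starts 25 m/s; Δx = 25·1 + ½·8·1² = 29 m; v ends 33 m/s.
x(6) = 3 + Σ Δx = 139 m.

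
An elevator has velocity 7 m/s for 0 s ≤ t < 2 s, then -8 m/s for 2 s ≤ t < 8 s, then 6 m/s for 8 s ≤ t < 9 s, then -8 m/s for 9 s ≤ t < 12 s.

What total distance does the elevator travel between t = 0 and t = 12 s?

Distance (not displacement) is the total path length: add the absolute areas under v-t.
0–2 s: |7| × 2 = 14 m
2–8 s: |-8| × 6 = 48 m
8–9 s: |6| × 1 = 6 m
9–12 s: |-8| × 3 = 24 m
Total distance = 92 m

92 m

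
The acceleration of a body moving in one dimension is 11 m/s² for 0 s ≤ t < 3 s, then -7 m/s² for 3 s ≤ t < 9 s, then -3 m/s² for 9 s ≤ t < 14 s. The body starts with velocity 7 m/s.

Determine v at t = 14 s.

Δv equals the area under the a-t graph; then v = v₀ + Δv.
0–3 s: 11 × 3 = 33 m/s
3–9 s: -7 × 6 = -42 m/s
9–14 s: -3 × 5 = -15 m/s
Δv = -24 m/s, so v(14) = 7 + (-24) = -17 m/s.

-17 m/s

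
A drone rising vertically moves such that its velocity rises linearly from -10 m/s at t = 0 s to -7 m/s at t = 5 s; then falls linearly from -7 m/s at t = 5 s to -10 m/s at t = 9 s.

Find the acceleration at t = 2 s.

Acceleration is the slope of the v-t graph on 0–5 s: (-7 − -10)/(5 − 0) = 0.6 m/s².

0.6 m/s²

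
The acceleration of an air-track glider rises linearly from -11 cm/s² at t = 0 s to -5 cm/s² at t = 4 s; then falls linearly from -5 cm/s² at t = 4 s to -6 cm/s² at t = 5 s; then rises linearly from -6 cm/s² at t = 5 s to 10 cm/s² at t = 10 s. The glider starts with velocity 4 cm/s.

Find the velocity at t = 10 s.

Δv equals the area under the a-t graph; then v = v₀ + Δv.
0–4 s: ½(-11 + -5)(4) = -32 cm/s
4–5 s: ½(-5 + -6)(1) = -5.5 cm/s
5–10 s: ½(-6 + 10)(5) = 10 cm/s
Δv = -27.5 cm/s, so v(10) = 4 + (-27.5) = -23.5 cm/s.

-23.5 cm/s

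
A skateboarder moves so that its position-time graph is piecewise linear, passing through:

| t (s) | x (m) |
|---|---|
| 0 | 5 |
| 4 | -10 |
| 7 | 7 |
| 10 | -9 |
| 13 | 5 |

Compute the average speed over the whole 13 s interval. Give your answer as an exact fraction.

62/13 m/s

Average speed = (total path length)/(elapsed time); on a piecewise-linear x-t graph the path length is Σ|Δx|.
0–4 s: |Δx| = |-10 − 5| = 15 m
4–7 s: |Δx| = |7 − -10| = 17 m
7–10 s: |Δx| = |-9 − 7| = 16 m
10–13 s: |Δx| = |5 − -9| = 14 m
Total path = 62 m; average speed = 62/13 = 62/13 m/s.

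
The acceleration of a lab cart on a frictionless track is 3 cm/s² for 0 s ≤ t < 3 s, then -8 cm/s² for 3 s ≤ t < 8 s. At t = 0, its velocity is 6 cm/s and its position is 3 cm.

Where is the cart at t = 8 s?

9.5 cm

On each constant-a segment, Δv = aΔt and Δx = v₀Δt + ½aΔt²; chain segment to segment.
0–3 s: v starts 6 cm/s; Δx = 6·3 + ½·3·3² = 31.5 cm; v ends 15 cm/s.
3–8 s: v starts 15 cm/s; Δx = 15·5 + ½·-8·5² = -25 cm; v ends -25 cm/s.
x(8) = 3 + Σ Δx = 9.5 cm.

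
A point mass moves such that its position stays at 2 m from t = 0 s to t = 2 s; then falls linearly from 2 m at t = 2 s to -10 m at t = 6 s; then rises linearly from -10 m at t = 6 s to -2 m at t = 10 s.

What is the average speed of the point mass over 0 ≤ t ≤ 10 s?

2 m/s

Average speed = (total path length)/(elapsed time); on a piecewise-linear x-t graph the path length is Σ|Δx|.
0–2 s: |Δx| = |2 − 2| = 0 m
2–6 s: |Δx| = |-10 − 2| = 12 m
6–10 s: |Δx| = |-2 − -10| = 8 m
Total path = 20 m; average speed = 20/10 = 2 m/s.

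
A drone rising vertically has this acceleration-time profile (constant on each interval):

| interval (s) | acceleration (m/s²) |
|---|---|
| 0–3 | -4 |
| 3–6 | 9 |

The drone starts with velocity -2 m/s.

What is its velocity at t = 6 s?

Δv equals the area under the a-t graph; then v = v₀ + Δv.
0–3 s: -4 × 3 = -12 m/s
3–6 s: 9 × 3 = 27 m/s
Δv = 15 m/s, so v(6) = -2 + (15) = 13 m/s.

13 m/s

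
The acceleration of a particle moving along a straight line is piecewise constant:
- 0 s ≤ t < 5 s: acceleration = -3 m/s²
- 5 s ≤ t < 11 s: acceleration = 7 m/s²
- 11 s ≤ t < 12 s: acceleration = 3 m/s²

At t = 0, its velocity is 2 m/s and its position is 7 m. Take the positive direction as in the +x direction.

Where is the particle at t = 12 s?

58 m

On each constant-a segment, Δv = aΔt and Δx = v₀Δt + ½aΔt²; chain segment to segment.
0–5 s: v starts 2 m/s; Δx = 2·5 + ½·-3·5² = -27.5 m; v ends -13 m/s.
5–11 s: v starts -13 m/s; Δx = -13·6 + ½·7·6² = 48 m; v ends 29 m/s.
11–12 s: v starts 29 m/s; Δx = 29·1 + ½·3·1² = 30.5 m; v ends 32 m/s.
x(12) = 7 + Σ Δx = 58 m.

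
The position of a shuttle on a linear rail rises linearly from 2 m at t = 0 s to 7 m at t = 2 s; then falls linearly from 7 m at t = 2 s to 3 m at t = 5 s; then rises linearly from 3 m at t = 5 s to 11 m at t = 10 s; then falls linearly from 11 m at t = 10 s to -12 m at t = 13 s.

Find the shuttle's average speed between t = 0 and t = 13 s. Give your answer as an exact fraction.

40/13 m/s

Average speed = (total path length)/(elapsed time); on a piecewise-linear x-t graph the path length is Σ|Δx|.
0–2 s: |Δx| = |7 − 2| = 5 m
2–5 s: |Δx| = |3 − 7| = 4 m
5–10 s: |Δx| = |11 − 3| = 8 m
10–13 s: |Δx| = |-12 − 11| = 23 m
Total path = 40 m; average speed = 40/13 = 40/13 m/s.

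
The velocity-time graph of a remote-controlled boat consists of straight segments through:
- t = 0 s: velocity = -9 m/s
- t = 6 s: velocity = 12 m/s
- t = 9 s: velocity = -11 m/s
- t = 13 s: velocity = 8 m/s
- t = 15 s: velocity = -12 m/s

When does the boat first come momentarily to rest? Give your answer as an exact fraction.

t = 18/7 s

v changes sign on 0–6 s (from -9 to 12); the graph is linear there, so v = 0 at t = 0 + (9)·(6 − 0)/(12 − -9) = 18/7 s.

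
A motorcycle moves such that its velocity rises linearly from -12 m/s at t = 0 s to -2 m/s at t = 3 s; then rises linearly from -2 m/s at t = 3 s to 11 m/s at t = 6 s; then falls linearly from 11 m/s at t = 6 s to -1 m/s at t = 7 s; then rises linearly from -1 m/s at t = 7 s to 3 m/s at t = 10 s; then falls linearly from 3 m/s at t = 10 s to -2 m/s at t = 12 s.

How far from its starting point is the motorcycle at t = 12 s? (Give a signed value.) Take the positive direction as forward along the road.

Net displacement equals the area under the velocity-time graph (areas below the axis count negative).
0–3 s: ½(-12 + -2)(3) = -21 m
3–6 s: ½(-2 + 11)(3) = 13.5 m
6–7 s: ½(11 + -1)(1) = 5 m
7–10 s: ½(-1 + 3)(3) = 3 m
10–12 s: ½(3 + -2)(2) = 1 m
Net displacement = 1.5 m

1.5 m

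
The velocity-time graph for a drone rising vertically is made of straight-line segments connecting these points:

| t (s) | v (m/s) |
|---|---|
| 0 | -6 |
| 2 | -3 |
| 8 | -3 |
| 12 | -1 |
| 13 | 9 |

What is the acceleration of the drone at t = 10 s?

0.5 m/s²

Acceleration is the slope of the v-t graph on 8–12 s: (-1 − -3)/(12 − 8) = 0.5 m/s².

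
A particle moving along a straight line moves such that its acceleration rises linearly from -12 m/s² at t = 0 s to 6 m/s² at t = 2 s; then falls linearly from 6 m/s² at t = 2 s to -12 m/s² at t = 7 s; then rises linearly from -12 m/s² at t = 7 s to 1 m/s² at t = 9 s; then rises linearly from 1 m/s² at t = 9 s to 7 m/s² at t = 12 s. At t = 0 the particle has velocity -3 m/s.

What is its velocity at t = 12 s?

-23 m/s

Δv equals the area under the a-t graph; then v = v₀ + Δv.
0–2 s: ½(-12 + 6)(2) = -6 m/s
2–7 s: ½(6 + -12)(5) = -15 m/s
7–9 s: ½(-12 + 1)(2) = -11 m/s
9–12 s: ½(1 + 7)(3) = 12 m/s
Δv = -20 m/s, so v(12) = -3 + (-20) = -23 m/s.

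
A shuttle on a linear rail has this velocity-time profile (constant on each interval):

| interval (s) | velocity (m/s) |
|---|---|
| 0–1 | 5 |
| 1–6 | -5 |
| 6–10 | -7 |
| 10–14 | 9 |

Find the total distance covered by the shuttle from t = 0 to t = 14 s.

94 m

Distance (not displacement) is the total path length: add the absolute areas under v-t.
0–1 s: |5| × 1 = 5 m
1–6 s: |-5| × 5 = 25 m
6–10 s: |-7| × 4 = 28 m
10–14 s: |9| × 4 = 36 m
Total distance = 94 m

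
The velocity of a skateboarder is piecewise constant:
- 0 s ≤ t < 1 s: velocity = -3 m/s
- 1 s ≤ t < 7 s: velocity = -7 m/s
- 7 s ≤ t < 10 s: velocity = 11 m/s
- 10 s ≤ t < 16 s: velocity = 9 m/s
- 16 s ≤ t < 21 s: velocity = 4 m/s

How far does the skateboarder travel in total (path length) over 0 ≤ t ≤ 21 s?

152 m

Distance (not displacement) is the total path length: add the absolute areas under v-t.
0–1 s: |-3| × 1 = 3 m
1–7 s: |-7| × 6 = 42 m
7–10 s: |11| × 3 = 33 m
10–16 s: |9| × 6 = 54 m
16–21 s: |4| × 5 = 20 m
Total distance = 152 m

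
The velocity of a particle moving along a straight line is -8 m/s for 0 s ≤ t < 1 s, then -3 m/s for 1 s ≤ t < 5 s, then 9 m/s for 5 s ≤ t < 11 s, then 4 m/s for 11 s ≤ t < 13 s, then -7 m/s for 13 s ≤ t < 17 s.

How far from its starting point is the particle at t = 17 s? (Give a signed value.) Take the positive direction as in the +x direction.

Net displacement equals the area under the velocity-time graph (areas below the axis count negative).
0–1 s: -8 × 1 = -8 m
1–5 s: -3 × 4 = -12 m
5–11 s: 9 × 6 = 54 m
11–13 s: 4 × 2 = 8 m
13–17 s: -7 × 4 = -28 m
Net displacement = 14 m

14 m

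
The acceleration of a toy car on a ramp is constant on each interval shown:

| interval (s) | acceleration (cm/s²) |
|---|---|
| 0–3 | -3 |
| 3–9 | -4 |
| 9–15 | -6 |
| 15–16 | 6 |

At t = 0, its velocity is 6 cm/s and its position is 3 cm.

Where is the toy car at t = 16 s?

-412.5 cm

On each constant-a segment, Δv = aΔt and Δx = v₀Δt + ½aΔt²; chain segment to segment.
0–3 s: v starts 6 cm/s; Δx = 6·3 + ½·-3·3² = 4.5 cm; v ends -3 cm/s.
3–9 s: v starts -3 cm/s; Δx = -3·6 + ½·-4·6² = -90 cm; v ends -27 cm/s.
9–15 s: v starts -27 cm/s; Δx = -27·6 + ½·-6·6² = -270 cm; v ends -63 cm/s.
15–16 s: v starts -63 cm/s; Δx = -63·1 + ½·6·1² = -60 cm; v ends -57 cm/s.
x(16) = 3 + Σ Δx = -412.5 cm.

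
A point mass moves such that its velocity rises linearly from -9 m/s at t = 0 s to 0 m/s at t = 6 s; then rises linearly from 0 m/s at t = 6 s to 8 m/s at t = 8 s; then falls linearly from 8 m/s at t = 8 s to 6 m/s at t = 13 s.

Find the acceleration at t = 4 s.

1.5 m/s²

Acceleration is the slope of the v-t graph on 0–6 s: (0 − -9)/(6 − 0) = 1.5 m/s².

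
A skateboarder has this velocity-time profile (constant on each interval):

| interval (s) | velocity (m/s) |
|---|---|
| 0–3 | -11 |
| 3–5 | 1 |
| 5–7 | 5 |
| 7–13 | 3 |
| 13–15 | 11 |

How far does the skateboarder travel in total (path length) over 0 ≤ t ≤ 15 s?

85 m

Total distance travelled is ∫|v| dt — sum the magnitudes of each area piece.
0–3 s: |-11| × 3 = 33 m
3–5 s: |1| × 2 = 2 m
5–7 s: |5| × 2 = 10 m
7–13 s: |3| × 6 = 18 m
13–15 s: |11| × 2 = 22 m
Total distance = 85 m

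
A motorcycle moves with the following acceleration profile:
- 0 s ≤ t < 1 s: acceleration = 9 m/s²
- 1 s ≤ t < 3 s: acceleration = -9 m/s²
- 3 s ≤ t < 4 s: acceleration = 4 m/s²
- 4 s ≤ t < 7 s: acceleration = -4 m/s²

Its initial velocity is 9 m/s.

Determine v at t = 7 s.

-8 m/s

Δv equals the area under the a-t graph; then v = v₀ + Δv.
0–1 s: 9 × 1 = 9 m/s
1–3 s: -9 × 2 = -18 m/s
3–4 s: 4 × 1 = 4 m/s
4–7 s: -4 × 3 = -12 m/s
Δv = -17 m/s, so v(7) = 9 + (-17) = -8 m/s.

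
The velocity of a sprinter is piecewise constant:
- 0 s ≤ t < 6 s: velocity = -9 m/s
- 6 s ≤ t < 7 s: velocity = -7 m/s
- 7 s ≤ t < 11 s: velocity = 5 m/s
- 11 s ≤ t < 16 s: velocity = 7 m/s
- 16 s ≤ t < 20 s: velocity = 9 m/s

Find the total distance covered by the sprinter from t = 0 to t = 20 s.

Distance (not displacement) is the total path length: add the absolute areas under v-t.
0–6 s: |-9| × 6 = 54 m
6–7 s: |-7| × 1 = 7 m
7–11 s: |5| × 4 = 20 m
11–16 s: |7| × 5 = 35 m
16–20 s: |9| × 4 = 36 m
Total distance = 152 m

152 m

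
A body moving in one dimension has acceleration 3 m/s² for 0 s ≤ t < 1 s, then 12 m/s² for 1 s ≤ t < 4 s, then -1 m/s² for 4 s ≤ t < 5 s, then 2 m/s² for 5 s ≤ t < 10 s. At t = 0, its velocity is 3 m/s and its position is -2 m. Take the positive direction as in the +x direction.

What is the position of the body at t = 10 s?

346 m

On each constant-a segment, Δv = aΔt and Δx = v₀Δt + ½aΔt²; chain segment to segment.
0–1 s: v starts 3 m/s; Δx = 3·1 + ½·3·1² = 4.5 m; v ends 6 m/s.
1–4 s: v starts 6 m/s; Δx = 6·3 + ½·12·3² = 72 m; v ends 42 m/s.
4–5 s: v starts 42 m/s; Δx = 42·1 + ½·-1·1² = 41.5 m; v ends 41 m/s.
5–10 s: v starts 41 m/s; Δx = 41·5 + ½·2·5² = 230 m; v ends 51 m/s.
x(10) = -2 + Σ Δx = 346 m.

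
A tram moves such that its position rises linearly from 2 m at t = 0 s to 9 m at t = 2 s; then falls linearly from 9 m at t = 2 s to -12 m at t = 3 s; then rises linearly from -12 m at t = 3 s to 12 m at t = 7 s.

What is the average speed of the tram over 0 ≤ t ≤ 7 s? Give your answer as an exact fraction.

52/7 m/s

Average speed = (total path length)/(elapsed time); on a piecewise-linear x-t graph the path length is Σ|Δx|.
0–2 s: |Δx| = |9 − 2| = 7 m
2–3 s: |Δx| = |-12 − 9| = 21 m
3–7 s: |Δx| = |12 − -12| = 24 m
Total path = 52 m; average speed = 52/7 = 52/7 m/s.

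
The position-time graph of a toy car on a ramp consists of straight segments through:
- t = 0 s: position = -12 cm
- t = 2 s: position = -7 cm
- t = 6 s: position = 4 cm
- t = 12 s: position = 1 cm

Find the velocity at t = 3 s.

2.75 cm/s

Velocity is the slope of the x-t graph on 2–6 s: (4 − -7)/(6 − 2) = 2.75 cm/s.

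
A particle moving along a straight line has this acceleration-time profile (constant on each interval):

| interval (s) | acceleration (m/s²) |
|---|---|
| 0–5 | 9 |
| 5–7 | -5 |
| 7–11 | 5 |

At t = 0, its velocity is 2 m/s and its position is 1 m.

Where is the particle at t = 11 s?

395.5 m

On each constant-a segment, Δv = aΔt and Δx = v₀Δt + ½aΔt²; chain segment to segment.
0–5 s: v starts 2 m/s; Δx = 2·5 + ½·9·5² = 122.5 m; v ends 47 m/s.
5–7 s: v starts 47 m/s; Δx = 47·2 + ½·-5·2² = 84 m; v ends 37 m/s.
7–11 s: v starts 37 m/s; Δx = 37·4 + ½·5·4² = 188 m; v ends 57 m/s.
x(11) = 1 + Σ Δx = 395.5 m.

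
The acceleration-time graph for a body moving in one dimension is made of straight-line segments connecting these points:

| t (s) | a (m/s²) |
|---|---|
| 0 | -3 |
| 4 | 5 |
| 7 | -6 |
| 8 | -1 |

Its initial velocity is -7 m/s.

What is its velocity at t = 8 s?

Δv equals the area under the a-t graph; then v = v₀ + Δv.
0–4 s: ½(-3 + 5)(4) = 4 m/s
4–7 s: ½(5 + -6)(3) = -1.5 m/s
7–8 s: ½(-6 + -1)(1) = -3.5 m/s
Δv = -1 m/s, so v(8) = -7 + (-1) = -8 m/s.

-8 m/s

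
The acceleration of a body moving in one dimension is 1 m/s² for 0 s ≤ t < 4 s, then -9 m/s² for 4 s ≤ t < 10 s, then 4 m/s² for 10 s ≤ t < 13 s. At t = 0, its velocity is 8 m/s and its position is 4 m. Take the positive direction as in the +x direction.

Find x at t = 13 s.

-154 m

On each constant-a segment, Δv = aΔt and Δx = v₀Δt + ½aΔt²; chain segment to segment.
0–4 s: v starts 8 m/s; Δx = 8·4 + ½·1·4² = 40 m; v ends 12 m/s.
4–10 s: v starts 12 m/s; Δx = 12·6 + ½·-9·6² = -90 m; v ends -42 m/s.
10–13 s: v starts -42 m/s; Δx = -42·3 + ½·4·3² = -108 m; v ends -30 m/s.
x(13) = 4 + Σ Δx = -154 m.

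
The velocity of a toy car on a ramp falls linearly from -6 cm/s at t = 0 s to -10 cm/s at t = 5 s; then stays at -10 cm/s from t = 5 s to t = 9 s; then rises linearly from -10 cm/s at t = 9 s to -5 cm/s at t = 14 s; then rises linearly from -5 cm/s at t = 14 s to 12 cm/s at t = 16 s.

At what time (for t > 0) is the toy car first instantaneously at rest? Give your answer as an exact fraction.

t = 248/17 s

v changes sign on 14–16 s (from -5 to 12); the graph is linear there, so v = 0 at t = 14 + (5)·(16 − 14)/(12 − -5) = 248/17 s.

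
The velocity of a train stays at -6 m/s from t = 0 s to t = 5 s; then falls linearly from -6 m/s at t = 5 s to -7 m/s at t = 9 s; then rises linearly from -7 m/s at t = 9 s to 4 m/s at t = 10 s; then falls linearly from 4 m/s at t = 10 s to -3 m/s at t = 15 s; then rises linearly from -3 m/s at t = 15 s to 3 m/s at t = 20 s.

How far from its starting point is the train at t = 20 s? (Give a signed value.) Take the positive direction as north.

Displacement is the signed area under the v-t curve.
0–5 s: -6 × 5 = -30 m
5–9 s: ½(-6 + -7)(4) = -26 m
9–10 s: ½(-7 + 4)(1) = -1.5 m
10–15 s: ½(4 + -3)(5) = 2.5 m
15–20 s: ½(-3 + 3)(5) = 0 m
Net displacement = -55 m

-55 m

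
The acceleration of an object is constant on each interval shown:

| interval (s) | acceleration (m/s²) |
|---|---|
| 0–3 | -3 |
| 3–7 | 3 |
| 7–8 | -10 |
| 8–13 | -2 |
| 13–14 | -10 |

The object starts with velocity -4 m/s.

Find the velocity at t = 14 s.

-31 m/s

Δv equals the area under the a-t graph; then v = v₀ + Δv.
0–3 s: -3 × 3 = -9 m/s
3–7 s: 3 × 4 = 12 m/s
7–8 s: -10 × 1 = -10 m/s
8–13 s: -2 × 5 = -10 m/s
13–14 s: -10 × 1 = -10 m/s
Δv = -27 m/s, so v(14) = -4 + (-27) = -31 m/s.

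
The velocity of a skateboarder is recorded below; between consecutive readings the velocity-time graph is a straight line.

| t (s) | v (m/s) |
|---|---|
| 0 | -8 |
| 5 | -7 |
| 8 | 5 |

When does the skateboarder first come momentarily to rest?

v changes sign on 5–8 s (from -7 to 5); the graph is linear there, so v = 0 at t = 5 + (7)·(8 − 5)/(5 − -7) = 6.75 s.

t = 6.75 s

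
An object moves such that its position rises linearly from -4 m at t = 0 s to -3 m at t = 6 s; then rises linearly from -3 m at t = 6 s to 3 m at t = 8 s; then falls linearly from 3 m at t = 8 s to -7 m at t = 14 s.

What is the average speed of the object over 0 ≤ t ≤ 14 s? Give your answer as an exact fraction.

Average speed = (total path length)/(elapsed time); on a piecewise-linear x-t graph the path length is Σ|Δx|.
0–6 s: |Δx| = |-3 − -4| = 1 m
6–8 s: |Δx| = |3 − -3| = 6 m
8–14 s: |Δx| = |-7 − 3| = 10 m
Total path = 17 m; average speed = 17/14 = 17/14 m/s.

17/14 m/s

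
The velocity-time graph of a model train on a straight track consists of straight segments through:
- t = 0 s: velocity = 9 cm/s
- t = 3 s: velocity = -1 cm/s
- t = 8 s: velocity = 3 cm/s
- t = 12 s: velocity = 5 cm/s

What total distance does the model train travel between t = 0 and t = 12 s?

34.55 cm

Distance (not displacement) is the total path length: add the absolute areas under v-t.
0–3 s: v = 0 at t = 2.7 s; triangle areas 12.15 + 0.15 = 12.3 cm
3–8 s: v = 0 at t = 4.25 s; triangle areas 0.625 + 5.625 = 6.25 cm
8–12 s: |½(3 + 5)(4)| = 16 cm
Total distance = 34.55 cm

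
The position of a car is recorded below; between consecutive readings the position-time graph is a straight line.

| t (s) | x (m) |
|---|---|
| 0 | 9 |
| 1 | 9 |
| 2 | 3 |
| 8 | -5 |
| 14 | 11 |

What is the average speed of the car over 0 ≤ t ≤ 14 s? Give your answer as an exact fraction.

Average speed = (total path length)/(elapsed time); on a piecewise-linear x-t graph the path length is Σ|Δx|.
0–1 s: |Δx| = |9 − 9| = 0 m
1–2 s: |Δx| = |3 − 9| = 6 m
2–8 s: |Δx| = |-5 − 3| = 8 m
8–14 s: |Δx| = |11 − -5| = 16 m
Total path = 30 m; average speed = 30/14 = 15/7 m/s.

15/7 m/s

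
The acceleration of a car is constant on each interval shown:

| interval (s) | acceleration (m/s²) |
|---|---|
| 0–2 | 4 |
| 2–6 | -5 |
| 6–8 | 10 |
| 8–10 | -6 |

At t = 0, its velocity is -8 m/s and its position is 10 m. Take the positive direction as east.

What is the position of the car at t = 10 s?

-70 m

On each constant-a segment, Δv = aΔt and Δx = v₀Δt + ½aΔt²; chain segment to segment.
0–2 s: v starts -8 m/s; Δx = -8·2 + ½·4·2² = -8 m; v ends 0 m/s.
2–6 s: v starts 0 m/s; Δx = 0·4 + ½·-5·4² = -40 m; v ends -20 m/s.
6–8 s: v starts -20 m/s; Δx = -20·2 + ½·10·2² = -20 m; v ends 0 m/s.
8–10 s: v starts 0 m/s; Δx = 0·2 + ½·-6·2² = -12 m; v ends -12 m/s.
x(10) = 10 + Σ Δx = -70 m.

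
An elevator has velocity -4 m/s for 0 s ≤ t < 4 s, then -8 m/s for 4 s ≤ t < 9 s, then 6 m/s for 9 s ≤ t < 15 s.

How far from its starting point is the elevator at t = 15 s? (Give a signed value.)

Net displacement equals the area under the velocity-time graph (areas below the axis count negative).
0–4 s: -4 × 4 = -16 m
4–9 s: -8 × 5 = -40 m
9–15 s: 6 × 6 = 36 m
Net displacement = -20 m

-20 m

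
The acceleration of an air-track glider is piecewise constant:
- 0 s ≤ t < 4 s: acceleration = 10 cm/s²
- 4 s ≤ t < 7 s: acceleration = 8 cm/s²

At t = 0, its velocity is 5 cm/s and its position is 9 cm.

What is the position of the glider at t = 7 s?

On each constant-a segment, Δv = aΔt and Δx = v₀Δt + ½aΔt²; chain segment to segment.
0–4 s: v starts 5 cm/s; Δx = 5·4 + ½·10·4² = 100 cm; v ends 45 cm/s.
4–7 s: v starts 45 cm/s; Δx = 45·3 + ½·8·3² = 171 cm; v ends 69 cm/s.
x(7) = 9 + Σ Δx = 280 cm.

280 cm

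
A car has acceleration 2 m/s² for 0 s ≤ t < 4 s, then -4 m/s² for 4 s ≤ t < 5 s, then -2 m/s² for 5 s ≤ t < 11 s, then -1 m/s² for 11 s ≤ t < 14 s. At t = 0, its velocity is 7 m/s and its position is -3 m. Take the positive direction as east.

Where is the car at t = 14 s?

On each constant-a segment, Δv = aΔt and Δx = v₀Δt + ½aΔt²; chain segment to segment.
0–4 s: v starts 7 m/s; Δx = 7·4 + ½·2·4² = 44 m; v ends 15 m/s.
4–5 s: v starts 15 m/s; Δx = 15·1 + ½·-4·1² = 13 m; v ends 11 m/s.
5–11 s: v starts 11 m/s; Δx = 11·6 + ½·-2·6² = 30 m; v ends -1 m/s.
11–14 s: v starts -1 m/s; Δx = -1·3 + ½·-1·3² = -7.5 m; v ends -4 m/s.
x(14) = -3 + Σ Δx = 76.5 m.

76.5 m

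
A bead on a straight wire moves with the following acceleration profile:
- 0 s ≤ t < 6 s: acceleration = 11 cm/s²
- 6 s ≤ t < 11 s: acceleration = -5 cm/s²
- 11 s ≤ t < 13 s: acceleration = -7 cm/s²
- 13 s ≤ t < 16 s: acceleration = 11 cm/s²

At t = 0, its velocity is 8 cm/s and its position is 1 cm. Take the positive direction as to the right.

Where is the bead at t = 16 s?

On each constant-a segment, Δv = aΔt and Δx = v₀Δt + ½aΔt²; chain segment to segment.
0–6 s: v starts 8 cm/s; Δx = 8·6 + ½·11·6² = 246 cm; v ends 74 cm/s.
6–11 s: v starts 74 cm/s; Δx = 74·5 + ½·-5·5² = 307.5 cm; v ends 49 cm/s.
11–13 s: v starts 49 cm/s; Δx = 49·2 + ½·-7·2² = 84 cm; v ends 35 cm/s.
13–16 s: v starts 35 cm/s; Δx = 35·3 + ½·11·3² = 154.5 cm; v ends 68 cm/s.
x(16) = 1 + Σ Δx = 793 cm.

793 cm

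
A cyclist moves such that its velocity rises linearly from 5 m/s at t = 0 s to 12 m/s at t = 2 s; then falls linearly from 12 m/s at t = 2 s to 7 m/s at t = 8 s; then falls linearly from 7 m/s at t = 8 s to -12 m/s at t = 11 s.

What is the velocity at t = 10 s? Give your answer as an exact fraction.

On 8–11 s the graph is linear from 7 to -12 m/s: v(10) = 7 + (-12 − 7)·(10 − 8)/(11 − 8) = -17/3 m/s.

-17/3 m/s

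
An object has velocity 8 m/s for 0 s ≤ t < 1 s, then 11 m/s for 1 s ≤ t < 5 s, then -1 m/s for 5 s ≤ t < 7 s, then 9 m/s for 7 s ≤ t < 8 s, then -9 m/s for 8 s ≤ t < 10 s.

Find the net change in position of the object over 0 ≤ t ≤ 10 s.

Net displacement equals the area under the velocity-time graph (areas below the axis count negative).
0–1 s: 8 × 1 = 8 m
1–5 s: 11 × 4 = 44 m
5–7 s: -1 × 2 = -2 m
7–8 s: 9 × 1 = 9 m
8–10 s: -9 × 2 = -18 m
Net displacement = 41 m

41 m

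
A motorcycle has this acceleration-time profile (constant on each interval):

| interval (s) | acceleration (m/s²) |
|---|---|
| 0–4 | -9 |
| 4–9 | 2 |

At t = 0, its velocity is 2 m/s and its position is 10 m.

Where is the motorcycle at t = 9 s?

On each constant-a segment, Δv = aΔt and Δx = v₀Δt + ½aΔt²; chain segment to segment.
0–4 s: v starts 2 m/s; Δx = 2·4 + ½·-9·4² = -64 m; v ends -34 m/s.
4–9 s: v starts -34 m/s; Δx = -34·5 + ½·2·5² = -145 m; v ends -24 m/s.
x(9) = 10 + Σ Δx = -199 m.

-199 m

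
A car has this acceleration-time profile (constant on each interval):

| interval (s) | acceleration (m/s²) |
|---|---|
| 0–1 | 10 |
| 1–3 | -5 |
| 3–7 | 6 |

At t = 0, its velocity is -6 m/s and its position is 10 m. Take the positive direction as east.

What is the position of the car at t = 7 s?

On each constant-a segment, Δv = aΔt and Δx = v₀Δt + ½aΔt²; chain segment to segment.
0–1 s: v starts -6 m/s; Δx = -6·1 + ½·10·1² = -1 m; v ends 4 m/s.
1–3 s: v starts 4 m/s; Δx = 4·2 + ½·-5·2² = -2 m; v ends -6 m/s.
3–7 s: v starts -6 m/s; Δx = -6·4 + ½·6·4² = 24 m; v ends 18 m/s.
x(7) = 10 + Σ Δx = 31 m.

31 m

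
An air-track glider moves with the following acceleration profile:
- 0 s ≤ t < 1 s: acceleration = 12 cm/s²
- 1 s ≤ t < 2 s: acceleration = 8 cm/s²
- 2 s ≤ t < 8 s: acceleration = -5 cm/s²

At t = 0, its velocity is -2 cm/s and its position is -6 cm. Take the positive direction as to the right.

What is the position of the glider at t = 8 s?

30 cm

On each constant-a segment, Δv = aΔt and Δx = v₀Δt + ½aΔt²; chain segment to segment.
0–1 s: v starts -2 cm/s; Δx = -2·1 + ½·12·1² = 4 cm; v ends 10 cm/s.
1–2 s: v starts 10 cm/s; Δx = 10·1 + ½·8·1² = 14 cm; v ends 18 cm/s.
2–8 s: v starts 18 cm/s; Δx = 18·6 + ½·-5·6² = 18 cm; v ends -12 cm/s.
x(8) = -6 + Σ Δx = 30 cm.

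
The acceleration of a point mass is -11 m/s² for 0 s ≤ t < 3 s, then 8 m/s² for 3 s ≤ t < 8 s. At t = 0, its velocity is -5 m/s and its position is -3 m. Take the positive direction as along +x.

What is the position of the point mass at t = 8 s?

On each constant-a segment, Δv = aΔt and Δx = v₀Δt + ½aΔt²; chain segment to segment.
0–3 s: v starts -5 m/s; Δx = -5·3 + ½·-11·3² = -64.5 m; v ends -38 m/s.
3–8 s: v starts -38 m/s; Δx = -38·5 + ½·8·5² = -90 m; v ends 2 m/s.
x(8) = -3 + Σ Δx = -157.5 m.

-157.5 m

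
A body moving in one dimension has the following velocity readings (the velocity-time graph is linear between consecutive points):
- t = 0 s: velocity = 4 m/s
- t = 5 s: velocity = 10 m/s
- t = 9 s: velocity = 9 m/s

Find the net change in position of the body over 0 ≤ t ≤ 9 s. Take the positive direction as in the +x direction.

Displacement is the signed area under the v-t curve.
0–5 s: ½(4 + 10)(5) = 35 m
5–9 s: ½(10 + 9)(4) = 38 m
Net displacement = 73 m

73 m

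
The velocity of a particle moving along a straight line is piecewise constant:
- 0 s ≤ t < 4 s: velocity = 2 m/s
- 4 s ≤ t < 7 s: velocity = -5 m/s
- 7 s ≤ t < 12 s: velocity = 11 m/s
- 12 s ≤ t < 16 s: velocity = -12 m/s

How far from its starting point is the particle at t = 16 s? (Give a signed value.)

0 m

Displacement is the signed area under the v-t curve.
0–4 s: 2 × 4 = 8 m
4–7 s: -5 × 3 = -15 m
7–12 s: 11 × 5 = 55 m
12–16 s: -12 × 4 = -48 m
Net displacement = 0 m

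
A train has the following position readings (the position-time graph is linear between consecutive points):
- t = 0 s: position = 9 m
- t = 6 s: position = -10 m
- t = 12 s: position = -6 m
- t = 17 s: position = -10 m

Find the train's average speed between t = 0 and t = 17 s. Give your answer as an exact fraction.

Average speed = (total path length)/(elapsed time); on a piecewise-linear x-t graph the path length is Σ|Δx|.
0–6 s: |Δx| = |-10 − 9| = 19 m
6–12 s: |Δx| = |-6 − -10| = 4 m
12–17 s: |Δx| = |-10 − -6| = 4 m
Total path = 27 m; average speed = 27/17 = 27/17 m/s.

27/17 m/s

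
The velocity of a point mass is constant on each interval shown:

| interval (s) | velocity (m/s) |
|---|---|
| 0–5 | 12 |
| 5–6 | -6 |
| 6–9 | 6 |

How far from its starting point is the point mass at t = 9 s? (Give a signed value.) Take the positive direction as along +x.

72 m

Net displacement equals the area under the velocity-time graph (areas below the axis count negative).
0–5 s: 12 × 5 = 60 m
5–6 s: -6 × 1 = -6 m
6–9 s: 6 × 3 = 18 m
Net displacement = 72 m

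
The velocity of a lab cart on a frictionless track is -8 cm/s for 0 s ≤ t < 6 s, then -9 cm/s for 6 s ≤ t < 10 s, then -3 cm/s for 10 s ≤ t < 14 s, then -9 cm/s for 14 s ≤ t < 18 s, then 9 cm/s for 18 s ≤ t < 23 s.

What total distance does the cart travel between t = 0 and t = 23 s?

177 cm

Total distance travelled is ∫|v| dt — sum the magnitudes of each area piece.
0–6 s: |-8| × 6 = 48 cm
6–10 s: |-9| × 4 = 36 cm
10–14 s: |-3| × 4 = 12 cm
14–18 s: |-9| × 4 = 36 cm
18–23 s: |9| × 5 = 45 cm
Total distance = 177 cm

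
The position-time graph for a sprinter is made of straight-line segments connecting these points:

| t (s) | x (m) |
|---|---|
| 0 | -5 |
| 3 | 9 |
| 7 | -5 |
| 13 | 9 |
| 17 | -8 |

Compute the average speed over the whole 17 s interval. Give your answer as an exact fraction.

Average speed = (total path length)/(elapsed time); on a piecewise-linear x-t graph the path length is Σ|Δx|.
0–3 s: |Δx| = |9 − -5| = 14 m
3–7 s: |Δx| = |-5 − 9| = 14 m
7–13 s: |Δx| = |9 − -5| = 14 m
13–17 s: |Δx| = |-8 − 9| = 17 m
Total path = 59 m; average speed = 59/17 = 59/17 m/s.

59/17 m/s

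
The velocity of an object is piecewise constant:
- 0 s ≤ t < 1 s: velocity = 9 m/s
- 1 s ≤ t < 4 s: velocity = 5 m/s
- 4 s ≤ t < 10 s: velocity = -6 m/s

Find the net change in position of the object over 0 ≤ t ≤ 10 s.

Displacement is the signed area under the v-t curve.
0–1 s: 9 × 1 = 9 m
1–4 s: 5 × 3 = 15 m
4–10 s: -6 × 6 = -36 m
Net displacement = -12 m

-12 m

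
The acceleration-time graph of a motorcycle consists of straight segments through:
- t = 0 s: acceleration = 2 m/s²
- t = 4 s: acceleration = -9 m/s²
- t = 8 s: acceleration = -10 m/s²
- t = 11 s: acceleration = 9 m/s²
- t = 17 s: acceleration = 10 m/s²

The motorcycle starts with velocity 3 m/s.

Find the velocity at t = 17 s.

Δv equals the area under the a-t graph; then v = v₀ + Δv.
0–4 s: ½(2 + -9)(4) = -14 m/s
4–8 s: ½(-9 + -10)(4) = -38 m/s
8–11 s: ½(-10 + 9)(3) = -1.5 m/s
11–17 s: ½(9 + 10)(6) = 57 m/s
Δv = 3.5 m/s, so v(17) = 3 + (3.5) = 6.5 m/s.

6.5 m/s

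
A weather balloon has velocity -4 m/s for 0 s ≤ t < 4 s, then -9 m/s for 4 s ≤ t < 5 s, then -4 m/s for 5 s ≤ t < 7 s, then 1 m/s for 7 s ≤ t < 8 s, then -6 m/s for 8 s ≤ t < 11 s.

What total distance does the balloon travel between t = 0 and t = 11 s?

52 m

Distance (not displacement) is the total path length: add the absolute areas under v-t.
0–4 s: |-4| × 4 = 16 m
4–5 s: |-9| × 1 = 9 m
5–7 s: |-4| × 2 = 8 m
7–8 s: |1| × 1 = 1 m
8–11 s: |-6| × 3 = 18 m
Total distance = 52 m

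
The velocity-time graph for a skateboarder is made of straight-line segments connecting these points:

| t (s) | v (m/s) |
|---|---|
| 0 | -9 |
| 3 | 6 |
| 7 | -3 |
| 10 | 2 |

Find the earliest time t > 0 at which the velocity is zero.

v changes sign on 0–3 s (from -9 to 6); the graph is linear there, so v = 0 at t = 0 + (9)·(3 − 0)/(6 − -9) = 1.8 s.

t = 1.8 s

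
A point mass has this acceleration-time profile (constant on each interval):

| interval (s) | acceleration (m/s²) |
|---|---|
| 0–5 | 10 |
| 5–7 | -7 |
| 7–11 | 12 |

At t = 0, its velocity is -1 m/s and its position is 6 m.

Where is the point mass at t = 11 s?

446 m

On each constant-a segment, Δv = aΔt and Δx = v₀Δt + ½aΔt²; chain segment to segment.
0–5 s: v starts -1 m/s; Δx = -1·5 + ½·10·5² = 120 m; v ends 49 m/s.
5–7 s: v starts 49 m/s; Δx = 49·2 + ½·-7·2² = 84 m; v ends 35 m/s.
7–11 s: v starts 35 m/s; Δx = 35·4 + ½·12·4² = 236 m; v ends 83 m/s.
x(11) = 6 + Σ Δx = 446 m.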